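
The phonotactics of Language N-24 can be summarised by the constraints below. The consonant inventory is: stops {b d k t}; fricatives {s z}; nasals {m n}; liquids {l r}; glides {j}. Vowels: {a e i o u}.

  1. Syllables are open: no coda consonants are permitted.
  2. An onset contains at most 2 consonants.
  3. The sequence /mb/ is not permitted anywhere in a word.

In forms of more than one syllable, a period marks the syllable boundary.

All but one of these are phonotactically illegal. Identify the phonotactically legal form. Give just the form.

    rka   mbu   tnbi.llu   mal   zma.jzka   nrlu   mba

rka

rka — σ1 onset /rk/ (2C), coda /∅/ ok → phonotactically legal
mbu — violates constraint 3: contains banned sequence /mb/ → phonotactically illegal
tnbi.llu — violates constraint 2: syllable 1 onset /tnb/ has 3 consonants (> 2) → phonotactically illegal
mal — violates constraint 1: syllable 1 coda /l/ has 1 consonant (> 0) → phonotactically illegal
zma.jzka — violates constraint 2: syllable 2 onset /jzk/ has 3 consonants (> 2) → phonotactically illegal
nrlu — violates constraint 2: syllable 1 onset /nrl/ has 3 consonants (> 2) → phonotactically illegal
mba — violates constraint 3: contains banned sequence /mb/ → phonotactically illegal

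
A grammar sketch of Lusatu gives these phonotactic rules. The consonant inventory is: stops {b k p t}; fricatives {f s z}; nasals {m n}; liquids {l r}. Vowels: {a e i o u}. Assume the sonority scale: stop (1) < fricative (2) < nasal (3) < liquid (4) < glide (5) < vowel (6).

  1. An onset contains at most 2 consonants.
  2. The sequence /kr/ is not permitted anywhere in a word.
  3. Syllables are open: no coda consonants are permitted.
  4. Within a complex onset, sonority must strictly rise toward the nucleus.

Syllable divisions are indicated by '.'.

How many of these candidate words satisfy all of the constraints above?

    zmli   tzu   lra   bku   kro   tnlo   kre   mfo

zmli — violates constraint 1: syllable 1 onset /zml/ has 3 consonants (> 2) → not permitted
tzu — σ1 onset /tz/ (1→2 rises), coda /∅/ ok → permitted
lra — violates constraint 4: syllable 1 onset /lr/: /l/ (liquid, 4) → /r/ (liquid, 4) does not rise → not permitted
bku — violates constraint 4: syllable 1 onset /bk/: /b/ (stop, 1) → /k/ (stop, 1) does not rise → not permitted
kro — violates constraint 2: contains banned sequence /kr/ → not permitted
tnlo — violates constraint 1: syllable 1 onset /tnl/ has 3 consonants (> 2) → not permitted
kre — violates constraint 2: contains banned sequence /kr/ → not permitted
mfo — violates constraint 4: syllable 1 onset /mf/: /m/ (nasal, 3) → /f/ (fricative, 2) does not rise → not permitted
Permitted: tzu → 1.

1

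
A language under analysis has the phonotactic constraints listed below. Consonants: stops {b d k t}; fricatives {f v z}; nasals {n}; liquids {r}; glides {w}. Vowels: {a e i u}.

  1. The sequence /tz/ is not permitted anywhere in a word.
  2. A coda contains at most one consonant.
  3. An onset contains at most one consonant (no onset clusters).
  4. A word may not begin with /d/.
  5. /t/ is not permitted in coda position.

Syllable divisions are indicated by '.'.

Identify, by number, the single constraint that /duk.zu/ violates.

/duk.zu/: word begins with /d/.
This is a violation of constraint 4: "A word may not begin with /d/."
The remaining constraints (1, 2, 3, 5) are satisfied.

4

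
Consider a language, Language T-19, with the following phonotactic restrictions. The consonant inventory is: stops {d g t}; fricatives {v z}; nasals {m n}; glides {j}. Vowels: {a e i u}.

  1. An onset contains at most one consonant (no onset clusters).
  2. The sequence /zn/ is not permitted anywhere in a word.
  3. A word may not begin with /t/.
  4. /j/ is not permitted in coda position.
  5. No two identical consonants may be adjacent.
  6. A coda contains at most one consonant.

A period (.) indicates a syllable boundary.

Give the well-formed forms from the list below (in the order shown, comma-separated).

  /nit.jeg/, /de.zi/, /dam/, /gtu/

/nit.jeg/ — σ1 onset /n/, coda /t/ ok; σ2 onset /j/, coda /g/ ok → well-formed
/de.zi/ — σ1 onset /d/, coda /∅/ ok; σ2 onset /z/, coda /∅/ ok → well-formed
/dam/ — σ1 onset /d/, coda /m/ ok → well-formed
/gtu/ — violates constraint 1: syllable 1 onset /gt/ has 2 consonants (> 1) → ill-formed

/nit.jeg/, /de.zi/, /dam/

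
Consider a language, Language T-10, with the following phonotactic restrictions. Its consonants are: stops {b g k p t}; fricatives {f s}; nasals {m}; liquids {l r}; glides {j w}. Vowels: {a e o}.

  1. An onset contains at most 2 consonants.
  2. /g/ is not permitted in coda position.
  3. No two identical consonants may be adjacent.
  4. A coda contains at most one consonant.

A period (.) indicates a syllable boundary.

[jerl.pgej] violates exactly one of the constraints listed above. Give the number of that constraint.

4

[jerl.pgej]: syllable 1 coda /rl/ has 2 consonants (> 1).
This is a violation of constraint 4: "A coda contains at most one consonant."
The remaining constraints (1, 2, 3) are satisfied.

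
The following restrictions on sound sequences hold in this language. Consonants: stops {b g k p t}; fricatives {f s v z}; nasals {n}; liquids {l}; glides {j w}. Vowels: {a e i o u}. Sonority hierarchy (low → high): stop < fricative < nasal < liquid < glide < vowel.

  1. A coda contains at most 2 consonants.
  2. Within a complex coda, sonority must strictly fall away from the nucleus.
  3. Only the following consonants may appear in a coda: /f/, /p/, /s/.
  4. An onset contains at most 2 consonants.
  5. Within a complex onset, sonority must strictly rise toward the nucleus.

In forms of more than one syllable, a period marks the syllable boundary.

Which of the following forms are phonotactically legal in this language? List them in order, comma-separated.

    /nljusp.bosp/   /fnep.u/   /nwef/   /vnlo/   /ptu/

/fnep.u/, /nwef/

/nljusp.bosp/ — violates constraint 4: syllable 1 onset /nlj/ has 3 consonants (> 2) → phonotactically illegal
/fnep.u/ — σ1 onset /fn/ (2→3 rises), coda /p/ ok; σ2 onset /∅/, coda /∅/ ok → phonotactically legal
/nwef/ — σ1 onset /nw/ (3→5 rises), coda /f/ ok → phonotactically legal
/vnlo/ — violates constraint 4: syllable 1 onset /vnl/ has 3 consonants (> 2) → phonotactically illegal
/ptu/ — violates constraint 5: syllable 1 onset /pt/: /p/ (stop, 1) → /t/ (stop, 1) does not rise → phonotactically illegal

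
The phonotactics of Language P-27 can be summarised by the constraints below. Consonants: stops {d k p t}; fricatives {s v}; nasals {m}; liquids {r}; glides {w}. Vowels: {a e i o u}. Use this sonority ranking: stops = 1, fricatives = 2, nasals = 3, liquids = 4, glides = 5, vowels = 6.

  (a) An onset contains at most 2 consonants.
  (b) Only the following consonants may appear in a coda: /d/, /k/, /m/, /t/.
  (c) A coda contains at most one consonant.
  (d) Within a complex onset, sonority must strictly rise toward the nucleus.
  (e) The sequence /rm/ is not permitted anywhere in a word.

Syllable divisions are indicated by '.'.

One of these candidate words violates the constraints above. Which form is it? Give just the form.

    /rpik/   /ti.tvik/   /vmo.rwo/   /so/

/rpik/ — violates constraint (d): syllable 1 onset /rp/: /r/ (liquid, 4) → /p/ (stop, 1) does not rise → ill-formed
/ti.tvik/ — σ1 onset /t/, coda /∅/ ok; σ2 onset /tv/ (1→2 rises), coda /k/ ok → well-formed
/vmo.rwo/ — σ1 onset /vm/ (2→3 rises), coda /∅/ ok; σ2 onset /rw/ (4→5 rises), coda /∅/ ok → well-formed
/so/ — σ1 onset /s/, coda /∅/ ok → well-formed

/rpik/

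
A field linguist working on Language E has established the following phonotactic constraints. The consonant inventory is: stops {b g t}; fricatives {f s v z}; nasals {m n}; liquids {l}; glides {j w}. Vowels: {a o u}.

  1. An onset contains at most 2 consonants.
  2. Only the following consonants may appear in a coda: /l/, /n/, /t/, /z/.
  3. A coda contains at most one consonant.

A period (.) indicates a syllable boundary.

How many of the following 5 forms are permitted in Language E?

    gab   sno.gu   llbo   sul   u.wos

gab — violates constraint 2: syllable 1 coda contains /b/, which is not a licensed coda consonant → not permitted
sno.gu — σ1 onset /sn/ (2C), coda /∅/ ok; σ2 onset /g/, coda /∅/ ok → permitted
llbo — violates constraint 1: syllable 1 onset /llb/ has 3 consonants (> 2) → not permitted
sul — σ1 onset /s/, coda /l/ ok → permitted
u.wos — violates constraint 2: syllable 2 coda contains /s/, which is not a licensed coda consonant → not permitted
Permitted: sno.gu, sul → 2.

2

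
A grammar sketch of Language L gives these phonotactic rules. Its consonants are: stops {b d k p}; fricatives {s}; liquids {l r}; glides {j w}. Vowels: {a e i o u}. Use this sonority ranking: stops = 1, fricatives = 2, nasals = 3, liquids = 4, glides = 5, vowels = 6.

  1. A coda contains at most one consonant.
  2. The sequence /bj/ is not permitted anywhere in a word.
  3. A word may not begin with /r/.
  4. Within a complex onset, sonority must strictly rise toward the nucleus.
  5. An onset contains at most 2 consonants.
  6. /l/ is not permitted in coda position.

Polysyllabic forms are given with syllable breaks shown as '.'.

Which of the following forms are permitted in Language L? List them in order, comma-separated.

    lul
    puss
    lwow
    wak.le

lwow, wak.le

lul — violates constraint 6: syllable 1 coda contains /l/ → not permitted
puss — violates constraint 1: syllable 1 coda /ss/ has 2 consonants (> 1) → not permitted
lwow — σ1 onset /lw/ (4→5 rises), coda /w/ ok → permitted
wak.le — σ1 onset /w/, coda /k/ ok; σ2 onset /l/, coda /∅/ ok → permitted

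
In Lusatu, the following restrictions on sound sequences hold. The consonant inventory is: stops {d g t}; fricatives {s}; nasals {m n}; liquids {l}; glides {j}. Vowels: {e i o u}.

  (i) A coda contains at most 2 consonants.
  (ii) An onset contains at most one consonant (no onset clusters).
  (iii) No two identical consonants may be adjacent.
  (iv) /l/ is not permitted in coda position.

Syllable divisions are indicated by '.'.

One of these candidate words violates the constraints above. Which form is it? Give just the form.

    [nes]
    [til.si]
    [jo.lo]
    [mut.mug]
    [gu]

[til.si]

[nes] — σ1 onset /n/, coda /s/ ok → well-formed
[til.si] — violates constraint (iv): syllable 1 coda contains /l/ → ill-formed
[jo.lo] — σ1 onset /j/, coda /∅/ ok; σ2 onset /l/, coda /∅/ ok → well-formed
[mut.mug] — σ1 onset /m/, coda /t/ ok; σ2 onset /m/, coda /g/ ok → well-formed
[gu] — σ1 onset /g/, coda /∅/ ok → well-formed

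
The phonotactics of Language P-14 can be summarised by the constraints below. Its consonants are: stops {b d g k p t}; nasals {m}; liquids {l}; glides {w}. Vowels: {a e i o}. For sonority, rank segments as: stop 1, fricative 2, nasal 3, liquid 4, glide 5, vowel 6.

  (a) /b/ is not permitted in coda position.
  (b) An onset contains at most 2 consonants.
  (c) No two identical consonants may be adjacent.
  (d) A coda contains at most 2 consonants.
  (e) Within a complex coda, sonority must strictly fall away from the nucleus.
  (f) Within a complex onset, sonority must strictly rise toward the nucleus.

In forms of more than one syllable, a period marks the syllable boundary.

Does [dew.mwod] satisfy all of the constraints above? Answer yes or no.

[dew.mwod] — σ1 onset /d/, coda /w/ ok; σ2 onset /mw/ (3→5 rises), coda /d/ ok → phonotactically legal

yes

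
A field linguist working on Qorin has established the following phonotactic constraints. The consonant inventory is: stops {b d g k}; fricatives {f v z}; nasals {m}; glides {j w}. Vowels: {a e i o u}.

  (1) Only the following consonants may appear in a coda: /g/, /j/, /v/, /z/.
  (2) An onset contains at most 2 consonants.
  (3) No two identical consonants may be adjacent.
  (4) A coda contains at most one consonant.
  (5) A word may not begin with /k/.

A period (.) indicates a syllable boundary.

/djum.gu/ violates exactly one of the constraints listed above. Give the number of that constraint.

/djum.gu/: syllable 1 coda contains /m/, which is not a licensed coda consonant.
This is a violation of constraint 1: "Only the following consonants may appear in a coda: /g/, /j/, /v/, /z/."
The remaining constraints (2, 3, 4, 5) are satisfied.

1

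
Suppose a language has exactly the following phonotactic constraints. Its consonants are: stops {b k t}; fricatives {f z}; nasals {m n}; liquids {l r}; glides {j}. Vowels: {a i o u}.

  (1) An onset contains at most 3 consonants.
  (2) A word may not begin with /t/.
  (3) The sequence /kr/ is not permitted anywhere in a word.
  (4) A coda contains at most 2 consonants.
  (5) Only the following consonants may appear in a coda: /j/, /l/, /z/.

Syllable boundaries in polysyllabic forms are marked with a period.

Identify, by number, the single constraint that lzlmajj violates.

lzlmajj: syllable 1 onset /lzlm/ has 4 consonants (> 3).
This is a violation of constraint 1: "An onset contains at most 3 consonants."
The remaining constraints (2, 3, 4, 5) are satisfied.

1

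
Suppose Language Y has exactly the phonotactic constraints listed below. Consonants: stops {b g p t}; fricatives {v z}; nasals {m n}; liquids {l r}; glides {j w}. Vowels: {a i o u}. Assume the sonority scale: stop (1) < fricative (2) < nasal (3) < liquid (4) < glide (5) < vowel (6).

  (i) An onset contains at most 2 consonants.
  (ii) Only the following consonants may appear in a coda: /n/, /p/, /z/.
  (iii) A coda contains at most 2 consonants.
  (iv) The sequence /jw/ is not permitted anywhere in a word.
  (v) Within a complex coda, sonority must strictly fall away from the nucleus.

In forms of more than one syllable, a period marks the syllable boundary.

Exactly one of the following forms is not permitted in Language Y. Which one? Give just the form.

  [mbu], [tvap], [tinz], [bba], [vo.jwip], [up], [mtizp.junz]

[vo.jwip]

[mbu] — σ1 onset /mb/ (2C), coda /∅/ ok → permitted
[tvap] — σ1 onset /tv/ (2C), coda /p/ ok → permitted
[tinz] — σ1 onset /t/, coda /nz/ (3→2 falls) ok → permitted
[bba] — σ1 onset /bb/ (2C), coda /∅/ ok → permitted
[vo.jwip] — violates constraint (iv): contains banned sequence /jw/ → not permitted
[up] — σ1 onset /∅/, coda /p/ ok → permitted
[mtizp.junz] — σ1 onset /mt/ (2C), coda /zp/ (2→1 falls) ok; σ2 onset /j/, coda /nz/ (3→2 falls) ok → permitted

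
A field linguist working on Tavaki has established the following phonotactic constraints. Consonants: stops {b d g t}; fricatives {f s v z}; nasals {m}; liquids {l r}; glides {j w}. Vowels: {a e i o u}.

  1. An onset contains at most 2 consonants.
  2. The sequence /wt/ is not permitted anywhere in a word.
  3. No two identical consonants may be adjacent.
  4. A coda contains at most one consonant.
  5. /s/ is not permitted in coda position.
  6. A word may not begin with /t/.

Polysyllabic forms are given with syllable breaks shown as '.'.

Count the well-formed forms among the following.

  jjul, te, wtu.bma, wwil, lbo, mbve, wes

1

jjul — violates constraint 3: adjacent identical consonants /jj/ → ill-formed
te — violates constraint 6: word begins with /t/ → ill-formed
wtu.bma — violates constraint 2: contains banned sequence /wt/ → ill-formed
wwil — violates constraint 3: adjacent identical consonants /ww/ → ill-formed
lbo — σ1 onset /lb/ (2C), coda /∅/ ok → well-formed
mbve — violates constraint 1: syllable 1 onset /mbv/ has 3 consonants (> 2) → ill-formed
wes — violates constraint 5: syllable 1 coda contains /s/ → ill-formed
Well-formed: lbo → 1.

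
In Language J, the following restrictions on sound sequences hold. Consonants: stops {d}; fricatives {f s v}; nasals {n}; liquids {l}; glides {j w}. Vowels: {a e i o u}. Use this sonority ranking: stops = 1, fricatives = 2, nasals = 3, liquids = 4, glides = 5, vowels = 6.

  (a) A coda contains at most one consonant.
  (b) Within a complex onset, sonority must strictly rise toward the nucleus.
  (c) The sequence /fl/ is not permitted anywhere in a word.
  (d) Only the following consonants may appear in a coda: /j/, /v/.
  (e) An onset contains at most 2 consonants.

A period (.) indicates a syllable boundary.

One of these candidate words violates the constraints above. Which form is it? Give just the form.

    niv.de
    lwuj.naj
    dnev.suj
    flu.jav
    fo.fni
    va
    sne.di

flu.jav

niv.de — σ1 onset /n/, coda /v/ ok; σ2 onset /d/, coda /∅/ ok → licit
lwuj.naj — σ1 onset /lw/ (4→5 rises), coda /j/ ok; σ2 onset /n/, coda /j/ ok → licit
dnev.suj — σ1 onset /dn/ (1→3 rises), coda /v/ ok; σ2 onset /s/, coda /j/ ok → licit
flu.jav — violates constraint (c): contains banned sequence /fl/ → illicit
fo.fni — σ1 onset /f/, coda /∅/ ok; σ2 onset /fn/ (2→3 rises), coda /∅/ ok → licit
va — σ1 onset /v/, coda /∅/ ok → licit
sne.di — σ1 onset /sn/ (2→3 rises), coda /∅/ ok; σ2 onset /d/, coda /∅/ ok → licit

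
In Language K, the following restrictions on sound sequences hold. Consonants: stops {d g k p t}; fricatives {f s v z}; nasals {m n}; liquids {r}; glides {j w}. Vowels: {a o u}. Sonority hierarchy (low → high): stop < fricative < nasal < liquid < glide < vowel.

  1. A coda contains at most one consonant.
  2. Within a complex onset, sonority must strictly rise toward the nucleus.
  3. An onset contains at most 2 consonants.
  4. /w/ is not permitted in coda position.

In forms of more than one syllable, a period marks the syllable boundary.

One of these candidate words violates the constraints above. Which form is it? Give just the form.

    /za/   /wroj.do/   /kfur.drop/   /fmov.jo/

/wroj.do/

/za/ — σ1 onset /z/, coda /∅/ ok → phonotactically legal
/wroj.do/ — violates constraint 2: syllable 1 onset /wr/: /w/ (glide, 5) → /r/ (liquid, 4) does not rise → phonotactically illegal
/kfur.drop/ — σ1 onset /kf/ (1→2 rises), coda /r/ ok; σ2 onset /dr/ (1→4 rises), coda /p/ ok → phonotactically legal
/fmov.jo/ — σ1 onset /fm/ (2→3 rises), coda /v/ ok; σ2 onset /j/, coda /∅/ ok → phonotactically legal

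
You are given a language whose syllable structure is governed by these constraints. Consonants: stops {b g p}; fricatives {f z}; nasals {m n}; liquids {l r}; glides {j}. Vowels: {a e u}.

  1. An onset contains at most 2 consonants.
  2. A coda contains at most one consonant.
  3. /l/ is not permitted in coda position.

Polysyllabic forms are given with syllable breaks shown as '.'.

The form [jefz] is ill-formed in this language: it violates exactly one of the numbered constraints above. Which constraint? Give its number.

[jefz]: syllable 1 coda /fz/ has 2 consonants (> 1).
This is a violation of constraint 2: "A coda contains at most one consonant."
The remaining constraints (1, 3) are satisfied.

2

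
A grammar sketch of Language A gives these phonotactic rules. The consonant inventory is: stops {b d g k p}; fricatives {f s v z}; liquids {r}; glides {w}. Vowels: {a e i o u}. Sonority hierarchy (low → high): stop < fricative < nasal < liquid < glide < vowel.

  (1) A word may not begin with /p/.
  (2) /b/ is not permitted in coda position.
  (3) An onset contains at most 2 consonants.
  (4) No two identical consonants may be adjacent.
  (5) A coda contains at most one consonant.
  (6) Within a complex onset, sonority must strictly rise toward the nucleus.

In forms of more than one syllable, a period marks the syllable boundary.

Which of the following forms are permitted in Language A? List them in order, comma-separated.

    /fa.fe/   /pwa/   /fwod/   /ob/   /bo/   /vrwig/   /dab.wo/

/fa.fe/, /fwod/, /bo/

/fa.fe/ — σ1 onset /f/, coda /∅/ ok; σ2 onset /f/, coda /∅/ ok → permitted
/pwa/ — violates constraint 1: word begins with /p/ → not permitted
/fwod/ — σ1 onset /fw/ (2→5 rises), coda /d/ ok → permitted
/ob/ — violates constraint 2: syllable 1 coda contains /b/ → not permitted
/bo/ — σ1 onset /b/, coda /∅/ ok → permitted
/vrwig/ — violates constraint 3: syllable 1 onset /vrw/ has 3 consonants (> 2) → not permitted
/dab.wo/ — violates constraint 2: syllable 1 coda contains /b/ → not permitted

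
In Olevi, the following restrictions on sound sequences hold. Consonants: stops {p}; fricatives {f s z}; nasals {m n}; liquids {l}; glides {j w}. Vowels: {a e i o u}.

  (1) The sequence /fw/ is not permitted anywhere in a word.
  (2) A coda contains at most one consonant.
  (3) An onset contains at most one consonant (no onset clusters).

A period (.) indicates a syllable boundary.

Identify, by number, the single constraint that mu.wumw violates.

mu.wumw: syllable 2 coda /mw/ has 2 consonants (> 1).
This is a violation of constraint 2: "A coda contains at most one consonant."
The remaining constraints (1, 3) are satisfied.

2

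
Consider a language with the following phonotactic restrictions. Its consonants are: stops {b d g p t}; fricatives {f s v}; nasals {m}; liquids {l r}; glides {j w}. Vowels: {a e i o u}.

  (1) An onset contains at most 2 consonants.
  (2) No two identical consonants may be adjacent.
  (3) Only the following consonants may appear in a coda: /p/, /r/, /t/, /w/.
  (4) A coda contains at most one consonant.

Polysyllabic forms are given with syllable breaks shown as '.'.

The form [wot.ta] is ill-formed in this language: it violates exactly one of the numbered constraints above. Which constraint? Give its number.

[wot.ta]: adjacent identical consonants /tt/.
This is a violation of constraint 2: "No two identical consonants may be adjacent."
The remaining constraints (1, 3, 4) are satisfied.

2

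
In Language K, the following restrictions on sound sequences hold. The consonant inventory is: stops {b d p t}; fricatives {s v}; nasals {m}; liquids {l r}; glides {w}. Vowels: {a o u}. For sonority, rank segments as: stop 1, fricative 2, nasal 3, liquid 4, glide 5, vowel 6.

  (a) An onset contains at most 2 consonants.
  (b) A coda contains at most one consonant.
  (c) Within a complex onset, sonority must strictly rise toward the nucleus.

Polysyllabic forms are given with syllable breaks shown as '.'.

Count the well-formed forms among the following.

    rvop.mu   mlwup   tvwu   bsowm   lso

0

rvop.mu — violates constraint (c): syllable 1 onset /rv/: /r/ (liquid, 4) → /v/ (fricative, 2) does not rise → ill-formed
mlwup — violates constraint (a): syllable 1 onset /mlw/ has 3 consonants (> 2) → ill-formed
tvwu — violates constraint (a): syllable 1 onset /tvw/ has 3 consonants (> 2) → ill-formed
bsowm — violates constraint (b): syllable 1 coda /wm/ has 2 consonants (> 1) → ill-formed
lso — violates constraint (c): syllable 1 onset /ls/: /l/ (liquid, 4) → /s/ (fricative, 2) does not rise → ill-formed
No form is well-formed → 0.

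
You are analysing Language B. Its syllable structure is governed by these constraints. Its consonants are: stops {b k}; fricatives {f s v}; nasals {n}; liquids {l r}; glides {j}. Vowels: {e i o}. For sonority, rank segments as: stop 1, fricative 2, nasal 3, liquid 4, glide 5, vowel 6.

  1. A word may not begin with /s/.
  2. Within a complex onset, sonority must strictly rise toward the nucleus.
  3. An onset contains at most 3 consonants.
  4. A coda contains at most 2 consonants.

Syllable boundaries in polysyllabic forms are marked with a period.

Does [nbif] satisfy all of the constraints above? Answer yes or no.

[nbif] — violates constraint 2: syllable 1 onset /nb/: /n/ (nasal, 3) → /b/ (stop, 1) does not rise → not permitted

no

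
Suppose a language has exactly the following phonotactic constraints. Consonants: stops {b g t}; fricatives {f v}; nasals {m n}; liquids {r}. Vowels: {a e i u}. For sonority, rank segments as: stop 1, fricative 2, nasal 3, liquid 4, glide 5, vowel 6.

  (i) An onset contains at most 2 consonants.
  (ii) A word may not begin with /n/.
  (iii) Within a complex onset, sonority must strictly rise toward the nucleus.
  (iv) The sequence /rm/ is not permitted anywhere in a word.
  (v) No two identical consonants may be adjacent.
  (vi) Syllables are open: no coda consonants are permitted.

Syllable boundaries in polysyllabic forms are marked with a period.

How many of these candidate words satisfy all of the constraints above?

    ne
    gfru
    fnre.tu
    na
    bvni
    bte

0

ne — violates constraint (ii): word begins with /n/ → phonotactically illegal
gfru — violates constraint (i): syllable 1 onset /gfr/ has 3 consonants (> 2) → phonotactically illegal
fnre.tu — violates constraint (i): syllable 1 onset /fnr/ has 3 consonants (> 2) → phonotactically illegal
na — violates constraint (ii): word begins with /n/ → phonotactically illegal
bvni — violates constraint (i): syllable 1 onset /bvn/ has 3 consonants (> 2) → phonotactically illegal
bte — violates constraint (iii): syllable 1 onset /bt/: /b/ (stop, 1) → /t/ (stop, 1) does not rise → phonotactically illegal
No form is phonotactically legal → 0.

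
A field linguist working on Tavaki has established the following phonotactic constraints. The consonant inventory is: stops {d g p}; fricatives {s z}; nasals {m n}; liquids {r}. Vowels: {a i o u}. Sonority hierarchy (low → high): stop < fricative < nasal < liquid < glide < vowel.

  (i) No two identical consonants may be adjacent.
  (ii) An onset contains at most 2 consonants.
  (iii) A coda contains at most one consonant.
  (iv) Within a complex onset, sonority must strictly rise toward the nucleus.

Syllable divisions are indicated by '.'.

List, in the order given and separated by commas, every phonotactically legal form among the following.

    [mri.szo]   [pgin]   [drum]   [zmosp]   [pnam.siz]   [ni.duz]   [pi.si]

[drum], [pnam.siz], [ni.duz], [pi.si]

[mri.szo] — violates constraint (iv): syllable 2 onset /sz/: /s/ (fricative, 2) → /z/ (fricative, 2) does not rise → phonotactically illegal
[pgin] — violates constraint (iv): syllable 1 onset /pg/: /p/ (stop, 1) → /g/ (stop, 1) does not rise → phonotactically illegal
[drum] — σ1 onset /dr/ (1→4 rises), coda /m/ ok → phonotactically legal
[zmosp] — violates constraint (iii): syllable 1 coda /sp/ has 2 consonants (> 1) → phonotactically illegal
[pnam.siz] — σ1 onset /pn/ (1→3 rises), coda /m/ ok; σ2 onset /s/, coda /z/ ok → phonotactically legal
[ni.duz] — σ1 onset /n/, coda /∅/ ok; σ2 onset /d/, coda /z/ ok → phonotactically legal
[pi.si] — σ1 onset /p/, coda /∅/ ok; σ2 onset /s/, coda /∅/ ok → phonotactically legal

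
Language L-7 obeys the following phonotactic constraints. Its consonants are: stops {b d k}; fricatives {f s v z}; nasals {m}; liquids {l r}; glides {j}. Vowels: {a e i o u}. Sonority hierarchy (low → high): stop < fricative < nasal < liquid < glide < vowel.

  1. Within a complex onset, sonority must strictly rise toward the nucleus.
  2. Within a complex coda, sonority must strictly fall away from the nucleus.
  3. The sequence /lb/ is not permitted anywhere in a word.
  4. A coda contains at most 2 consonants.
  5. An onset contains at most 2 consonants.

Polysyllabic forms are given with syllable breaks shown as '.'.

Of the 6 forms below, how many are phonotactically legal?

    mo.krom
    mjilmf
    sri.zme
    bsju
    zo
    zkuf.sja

3

mo.krom — σ1 onset /m/, coda /∅/ ok; σ2 onset /kr/ (1→4 rises), coda /m/ ok → phonotactically legal
mjilmf — violates constraint 4: syllable 1 coda /lmf/ has 3 consonants (> 2) → phonotactically illegal
sri.zme — σ1 onset /sr/ (2→4 rises), coda /∅/ ok; σ2 onset /zm/ (2→3 rises), coda /∅/ ok → phonotactically legal
bsju — violates constraint 5: syllable 1 onset /bsj/ has 3 consonants (> 2) → phonotactically illegal
zo — σ1 onset /z/, coda /∅/ ok → phonotactically legal
zkuf.sja — violates constraint 1: syllable 1 onset /zk/: /z/ (fricative, 2) → /k/ (stop, 1) does not rise → phonotactically illegal
Phonotactically legal: mo.krom, sri.zme, zo → 3.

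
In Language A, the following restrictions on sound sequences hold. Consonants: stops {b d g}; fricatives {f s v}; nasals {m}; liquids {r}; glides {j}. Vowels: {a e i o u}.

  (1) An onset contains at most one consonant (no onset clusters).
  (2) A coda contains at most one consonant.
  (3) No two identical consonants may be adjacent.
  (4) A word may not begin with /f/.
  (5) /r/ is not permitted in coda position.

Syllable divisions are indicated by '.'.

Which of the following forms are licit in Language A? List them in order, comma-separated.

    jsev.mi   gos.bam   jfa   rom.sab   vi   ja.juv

jsev.mi — violates constraint 1: syllable 1 onset /js/ has 2 consonants (> 1) → illicit
gos.bam — σ1 onset /g/, coda /s/ ok; σ2 onset /b/, coda /m/ ok → licit
jfa — violates constraint 1: syllable 1 onset /jf/ has 2 consonants (> 1) → illicit
rom.sab — σ1 onset /r/, coda /m/ ok; σ2 onset /s/, coda /b/ ok → licit
vi — σ1 onset /v/, coda /∅/ ok → licit
ja.juv — σ1 onset /j/, coda /∅/ ok; σ2 onset /j/, coda /v/ ok → licit

gos.bam, rom.sab, vi, ja.juv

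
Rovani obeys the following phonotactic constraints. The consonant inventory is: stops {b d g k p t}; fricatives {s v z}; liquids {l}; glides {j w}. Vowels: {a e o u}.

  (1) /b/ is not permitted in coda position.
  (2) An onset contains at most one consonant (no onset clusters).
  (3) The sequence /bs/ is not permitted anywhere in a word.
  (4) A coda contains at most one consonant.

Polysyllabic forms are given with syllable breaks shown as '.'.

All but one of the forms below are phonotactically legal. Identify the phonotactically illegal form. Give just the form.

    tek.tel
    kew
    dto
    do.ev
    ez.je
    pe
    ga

tek.tel — σ1 onset /t/, coda /k/ ok; σ2 onset /t/, coda /l/ ok → phonotactically legal
kew — σ1 onset /k/, coda /w/ ok → phonotactically legal
dto — violates constraint 2: syllable 1 onset /dt/ has 2 consonants (> 1) → phonotactically illegal
do.ev — σ1 onset /d/, coda /∅/ ok; σ2 onset /∅/, coda /v/ ok → phonotactically legal
ez.je — σ1 onset /∅/, coda /z/ ok; σ2 onset /j/, coda /∅/ ok → phonotactically legal
pe — σ1 onset /p/, coda /∅/ ok → phonotactically legal
ga — σ1 onset /g/, coda /∅/ ok → phonotactically legal

dto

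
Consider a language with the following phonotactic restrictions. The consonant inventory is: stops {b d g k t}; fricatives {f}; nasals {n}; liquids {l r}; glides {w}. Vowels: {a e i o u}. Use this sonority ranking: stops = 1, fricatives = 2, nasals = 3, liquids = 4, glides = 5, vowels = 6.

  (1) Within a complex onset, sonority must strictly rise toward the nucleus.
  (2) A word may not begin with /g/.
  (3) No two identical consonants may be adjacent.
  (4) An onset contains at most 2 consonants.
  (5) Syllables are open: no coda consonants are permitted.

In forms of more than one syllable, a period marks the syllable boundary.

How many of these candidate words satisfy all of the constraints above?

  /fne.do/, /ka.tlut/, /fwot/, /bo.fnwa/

1

/fne.do/ — σ1 onset /fn/ (2→3 rises), coda /∅/ ok; σ2 onset /d/, coda /∅/ ok → well-formed
/ka.tlut/ — violates constraint 5: syllable 2 coda /t/ has 1 consonant (> 0) → ill-formed
/fwot/ — violates constraint 5: syllable 1 coda /t/ has 1 consonant (> 0) → ill-formed
/bo.fnwa/ — violates constraint 4: syllable 2 onset /fnw/ has 3 consonants (> 2) → ill-formed
Well-formed: /fne.do/ → 1.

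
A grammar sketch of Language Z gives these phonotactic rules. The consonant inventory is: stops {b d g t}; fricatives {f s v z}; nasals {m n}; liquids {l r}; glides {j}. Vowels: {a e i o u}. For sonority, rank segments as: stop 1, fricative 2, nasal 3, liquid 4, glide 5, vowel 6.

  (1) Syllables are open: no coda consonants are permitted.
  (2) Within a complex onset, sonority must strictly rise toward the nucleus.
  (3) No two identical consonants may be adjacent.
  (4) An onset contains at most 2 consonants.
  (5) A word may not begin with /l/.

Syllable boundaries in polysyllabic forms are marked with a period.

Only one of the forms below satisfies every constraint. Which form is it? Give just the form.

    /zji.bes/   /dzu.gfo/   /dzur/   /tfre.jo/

/zji.bes/ — violates constraint 1: syllable 2 coda /s/ has 1 consonant (> 0) → ill-formed
/dzu.gfo/ — σ1 onset /dz/ (1→2 rises), coda /∅/ ok; σ2 onset /gf/ (1→2 rises), coda /∅/ ok → well-formed
/dzur/ — violates constraint 1: syllable 1 coda /r/ has 1 consonant (> 0) → ill-formed
/tfre.jo/ — violates constraint 4: syllable 1 onset /tfr/ has 3 consonants (> 2) → ill-formed

/dzu.gfo/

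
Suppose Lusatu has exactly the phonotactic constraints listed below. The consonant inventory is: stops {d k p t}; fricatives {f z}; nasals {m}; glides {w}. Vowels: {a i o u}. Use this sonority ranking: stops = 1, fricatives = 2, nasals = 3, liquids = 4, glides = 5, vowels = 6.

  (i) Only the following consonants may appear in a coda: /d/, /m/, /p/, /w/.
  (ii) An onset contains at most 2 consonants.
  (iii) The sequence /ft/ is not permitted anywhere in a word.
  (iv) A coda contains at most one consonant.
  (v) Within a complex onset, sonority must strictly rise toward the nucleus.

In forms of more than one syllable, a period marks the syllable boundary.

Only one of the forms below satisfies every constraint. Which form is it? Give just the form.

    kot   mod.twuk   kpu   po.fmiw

po.fmiw

kot — violates constraint (i): syllable 1 coda contains /t/, which is not a licensed coda consonant → not permitted
mod.twuk — violates constraint (i): syllable 2 coda contains /k/, which is not a licensed coda consonant → not permitted
kpu — violates constraint (v): syllable 1 onset /kp/: /k/ (stop, 1) → /p/ (stop, 1) does not rise → not permitted
po.fmiw — σ1 onset /p/, coda /∅/ ok; σ2 onset /fm/ (2→3 rises), coda /w/ ok → permitted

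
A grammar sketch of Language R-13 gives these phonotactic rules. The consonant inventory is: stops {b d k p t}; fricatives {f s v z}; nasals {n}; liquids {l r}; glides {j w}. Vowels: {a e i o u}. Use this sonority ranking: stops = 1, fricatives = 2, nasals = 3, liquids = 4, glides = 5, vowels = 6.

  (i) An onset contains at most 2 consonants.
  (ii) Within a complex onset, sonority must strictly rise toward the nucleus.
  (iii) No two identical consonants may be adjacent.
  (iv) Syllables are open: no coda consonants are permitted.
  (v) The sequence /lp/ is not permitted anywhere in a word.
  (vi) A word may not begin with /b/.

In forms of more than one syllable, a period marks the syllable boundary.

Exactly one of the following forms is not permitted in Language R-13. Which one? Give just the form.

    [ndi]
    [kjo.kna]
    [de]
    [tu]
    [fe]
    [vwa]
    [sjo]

[ndi] — violates constraint (ii): syllable 1 onset /nd/: /n/ (nasal, 3) → /d/ (stop, 1) does not rise → not permitted
[kjo.kna] — σ1 onset /kj/ (1→5 rises), coda /∅/ ok; σ2 onset /kn/ (1→3 rises), coda /∅/ ok → permitted
[de] — σ1 onset /d/, coda /∅/ ok → permitted
[tu] — σ1 onset /t/, coda /∅/ ok → permitted
[fe] — σ1 onset /f/, coda /∅/ ok → permitted
[vwa] — σ1 onset /vw/ (2→5 rises), coda /∅/ ok → permitted
[sjo] — σ1 onset /sj/ (2→5 rises), coda /∅/ ok → permitted

[ndi]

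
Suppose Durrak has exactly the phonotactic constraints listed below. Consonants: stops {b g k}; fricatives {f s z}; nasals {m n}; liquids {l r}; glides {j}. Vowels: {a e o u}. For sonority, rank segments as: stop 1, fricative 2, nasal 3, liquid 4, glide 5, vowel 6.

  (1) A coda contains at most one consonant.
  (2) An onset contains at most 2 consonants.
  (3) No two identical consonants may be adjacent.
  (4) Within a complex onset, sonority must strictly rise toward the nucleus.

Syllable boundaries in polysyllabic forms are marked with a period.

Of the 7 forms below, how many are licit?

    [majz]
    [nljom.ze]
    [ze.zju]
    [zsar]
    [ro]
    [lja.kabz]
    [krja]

[majz] — violates constraint 1: syllable 1 coda /jz/ has 2 consonants (> 1) → illicit
[nljom.ze] — violates constraint 2: syllable 1 onset /nlj/ has 3 consonants (> 2) → illicit
[ze.zju] — σ1 onset /z/, coda /∅/ ok; σ2 onset /zj/ (2→5 rises), coda /∅/ ok → licit
[zsar] — violates constraint 4: syllable 1 onset /zs/: /z/ (fricative, 2) → /s/ (fricative, 2) does not rise → illicit
[ro] — σ1 onset /r/, coda /∅/ ok → licit
[lja.kabz] — violates constraint 1: syllable 2 coda /bz/ has 2 consonants (> 1) → illicit
[krja] — violates constraint 2: syllable 1 onset /krj/ has 3 consonants (> 2) → illicit
Licit: [ze.zju], [ro] → 2.

2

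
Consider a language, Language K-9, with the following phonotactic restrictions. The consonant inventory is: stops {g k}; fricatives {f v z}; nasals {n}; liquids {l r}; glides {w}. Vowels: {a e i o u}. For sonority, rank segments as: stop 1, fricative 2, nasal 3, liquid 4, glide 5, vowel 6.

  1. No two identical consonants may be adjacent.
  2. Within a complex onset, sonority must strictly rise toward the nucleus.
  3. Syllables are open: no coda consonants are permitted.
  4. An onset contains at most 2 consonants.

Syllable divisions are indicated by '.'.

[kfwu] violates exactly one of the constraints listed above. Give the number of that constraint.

4

[kfwu]: syllable 1 onset /kfw/ has 3 consonants (> 2).
This is a violation of constraint 4: "An onset contains at most 2 consonants."
The remaining constraints (1, 2, 3) are satisfied.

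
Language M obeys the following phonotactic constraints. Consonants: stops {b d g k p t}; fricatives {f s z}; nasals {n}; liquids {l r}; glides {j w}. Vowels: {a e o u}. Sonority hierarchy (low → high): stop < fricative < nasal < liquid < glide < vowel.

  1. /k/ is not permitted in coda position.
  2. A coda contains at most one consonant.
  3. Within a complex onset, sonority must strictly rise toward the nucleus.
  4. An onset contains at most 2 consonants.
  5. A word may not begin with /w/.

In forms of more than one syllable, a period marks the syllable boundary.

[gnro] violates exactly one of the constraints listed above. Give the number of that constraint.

4

[gnro]: syllable 1 onset /gnr/ has 3 consonants (> 2).
This is a violation of constraint 4: "An onset contains at most 2 consonants."
The remaining constraints (1, 2, 3, 5) are satisfied.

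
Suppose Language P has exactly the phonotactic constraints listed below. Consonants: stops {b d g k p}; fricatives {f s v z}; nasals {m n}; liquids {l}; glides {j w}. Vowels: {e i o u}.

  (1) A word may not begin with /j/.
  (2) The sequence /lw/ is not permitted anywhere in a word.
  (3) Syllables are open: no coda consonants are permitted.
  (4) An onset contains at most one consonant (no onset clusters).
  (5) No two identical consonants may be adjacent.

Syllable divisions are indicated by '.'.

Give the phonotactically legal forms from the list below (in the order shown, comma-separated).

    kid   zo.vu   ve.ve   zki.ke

zo.vu, ve.ve

kid — violates constraint 3: syllable 1 coda /d/ has 1 consonant (> 0) → phonotactically illegal
zo.vu — σ1 onset /z/, coda /∅/ ok; σ2 onset /v/, coda /∅/ ok → phonotactically legal
ve.ve — σ1 onset /v/, coda /∅/ ok; σ2 onset /v/, coda /∅/ ok → phonotactically legal
zki.ke — violates constraint 4: syllable 1 onset /zk/ has 2 consonants (> 1) → phonotactically illegal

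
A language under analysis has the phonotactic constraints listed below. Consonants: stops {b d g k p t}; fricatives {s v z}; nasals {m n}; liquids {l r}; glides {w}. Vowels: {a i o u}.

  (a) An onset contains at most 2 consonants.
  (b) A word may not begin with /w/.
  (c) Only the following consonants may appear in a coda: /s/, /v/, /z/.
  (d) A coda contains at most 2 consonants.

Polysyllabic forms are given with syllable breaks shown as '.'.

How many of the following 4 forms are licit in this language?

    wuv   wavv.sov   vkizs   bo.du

wuv — violates constraint (b): word begins with /w/ → illicit
wavv.sov — violates constraint (b): word begins with /w/ → illicit
vkizs — σ1 onset /vk/ (2C), coda /zs/ (2C) ok → licit
bo.du — σ1 onset /b/, coda /∅/ ok; σ2 onset /d/, coda /∅/ ok → licit
Licit: vkizs, bo.du → 2.

2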